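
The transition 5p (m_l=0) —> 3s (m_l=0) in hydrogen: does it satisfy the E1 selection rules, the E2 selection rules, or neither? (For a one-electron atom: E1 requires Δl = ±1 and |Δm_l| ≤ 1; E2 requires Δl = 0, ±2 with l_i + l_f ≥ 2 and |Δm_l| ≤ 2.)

E1

Δl = 0 − 1 = -1; l_i + l_f = 1.
Δm_l = +0.
E1 (Δl = ±1, |Δm_l| ≤ 1): satisfied.
E2 (Δl = 0,±2, l_i+l_f ≥ 2, |Δm_l| ≤ 2): not satisfied.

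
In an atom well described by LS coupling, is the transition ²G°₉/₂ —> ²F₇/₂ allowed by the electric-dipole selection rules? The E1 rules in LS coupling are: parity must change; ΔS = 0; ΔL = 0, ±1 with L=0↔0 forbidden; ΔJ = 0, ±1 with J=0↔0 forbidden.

Reading off the term symbols: S 1/2→1/2, L 4→3, J 9/2→7/2, parity odd→even.
ΔJ = 0, ±1 (not J=0↔0): J: 9/2 → 7/2, ΔJ = -1 — ok.
Parity must change: odd → even — ok.
ΔS = 0: S: 1/2 → 1/2 — ok.
ΔL = 0, ±1 (not L=0↔0): L: 4 → 3, ΔL = -1 — ok.
All four E1 rules are satisfied.

allowed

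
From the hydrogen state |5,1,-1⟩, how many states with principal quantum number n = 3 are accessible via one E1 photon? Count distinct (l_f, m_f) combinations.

4

E1 requires Δl = ±1, so l_f ∈ {0, 2}; with 0 ≤ l_f ≤ n_f−1 = 2, the allowed l_f values are {0, 2}.
For l_f = 0: m_f ∈ {m_i−1, m_i, m_i+1} ∩ [−0, 0] = {0} → 1 state.
For l_f = 2: m_f ∈ {m_i−1, m_i, m_i+1} ∩ [−2, 2] = {-2, -1, 0} → 3 states.
Total: 4.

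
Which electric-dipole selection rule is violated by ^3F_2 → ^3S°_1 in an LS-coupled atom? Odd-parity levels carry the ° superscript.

Reading off the term symbols: S 1→1, L 3→0, J 2→1, parity even→odd.
ΔJ = 0, ±1 (not J=0↔0): J: 2 → 1, ΔJ = -1 — ok.
ΔL = 0, ±1 (not L=0↔0): L: 3 → 0, ΔL = -3 — fails.
ΔS = 0: S: 1 → 1 — ok.
Parity must change: even → odd — ok.

the ΔL = 0, ±1 rule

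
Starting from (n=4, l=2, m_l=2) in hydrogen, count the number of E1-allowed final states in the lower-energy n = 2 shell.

E1 requires Δl = ±1, so l_f ∈ {1, 3}; with 0 ≤ l_f ≤ n_f−1 = 1, the allowed l_f values are {1}.
For l_f = 1: m_f ∈ {m_i−1, m_i, m_i+1} ∩ [−1, 1] = {1} → 1 state.
Total: 1.

1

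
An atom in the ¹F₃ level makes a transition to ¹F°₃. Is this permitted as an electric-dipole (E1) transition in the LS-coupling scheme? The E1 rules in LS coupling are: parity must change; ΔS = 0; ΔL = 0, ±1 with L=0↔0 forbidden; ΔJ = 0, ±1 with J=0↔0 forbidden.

allowed

ΔJ = 0, ±1 (not J=0↔0): J: 3 → 3, ΔJ = +0 — ok.
ΔS = 0: S: 0 → 0 — ok.
ΔL = 0, ±1 (not L=0↔0): L: 3 → 3, ΔL = +0 — ok.
Parity must change: even → odd — ok.
All four E1 rules are satisfied.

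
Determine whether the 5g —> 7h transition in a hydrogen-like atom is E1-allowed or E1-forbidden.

allowed

Initial l = 4, final l = 5, so Δl = +1. E1 requires Δl = ±1: ok.
All E1 selection rules are satisfied.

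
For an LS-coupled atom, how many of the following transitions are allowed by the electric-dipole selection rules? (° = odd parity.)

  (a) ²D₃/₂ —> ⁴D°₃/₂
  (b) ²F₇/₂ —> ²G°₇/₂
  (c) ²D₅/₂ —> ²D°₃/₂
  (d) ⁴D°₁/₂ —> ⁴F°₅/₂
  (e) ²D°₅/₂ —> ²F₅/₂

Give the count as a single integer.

3

(a) forbidden (ΔS fails)
(b) allowed
(c) allowed
(d) forbidden (parity, ΔJ fail)
(e) allowed
Total allowed: 3 of 5.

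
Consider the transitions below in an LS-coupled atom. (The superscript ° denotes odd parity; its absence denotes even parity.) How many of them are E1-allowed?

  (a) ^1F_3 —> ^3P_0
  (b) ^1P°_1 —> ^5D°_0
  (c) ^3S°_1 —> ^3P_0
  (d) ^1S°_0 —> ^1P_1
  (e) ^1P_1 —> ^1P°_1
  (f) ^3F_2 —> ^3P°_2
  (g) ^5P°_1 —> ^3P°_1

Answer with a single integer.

(a) forbidden (parity, ΔS, ΔL, ΔJ fail)
(b) forbidden (parity, ΔS fail)
(c) allowed
(d) allowed
(e) allowed
(f) forbidden (ΔL fails)
(g) forbidden (parity, ΔS fail)
Total allowed: 3 of 7.

3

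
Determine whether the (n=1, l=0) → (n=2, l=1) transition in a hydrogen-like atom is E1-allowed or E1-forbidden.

Initial l = 0, final l = 1, so Δl = +1. E1 requires Δl = ±1: ok.
All E1 selection rules are satisfied.

allowed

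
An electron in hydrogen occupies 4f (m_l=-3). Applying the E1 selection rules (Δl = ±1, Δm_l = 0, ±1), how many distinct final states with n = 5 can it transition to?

4

E1 requires Δl = ±1, so l_f ∈ {2, 4}; with 0 ≤ l_f ≤ n_f−1 = 4, the allowed l_f values are {2, 4}.
For l_f = 2: m_f ∈ {m_i−1, m_i, m_i+1} ∩ [−2, 2] = {-2} → 1 state.
For l_f = 4: m_f ∈ {m_i−1, m_i, m_i+1} ∩ [−4, 4] = {-4, -3, -2} → 3 states.
Total: 4.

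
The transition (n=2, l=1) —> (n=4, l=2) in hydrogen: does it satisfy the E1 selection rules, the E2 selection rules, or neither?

Δl = 2 − 1 = +1; l_i + l_f = 3.
E1 (Δl = ±1): satisfied.
E2 (Δl = 0,±2, l_i+l_f ≥ 2): not satisfied.

E1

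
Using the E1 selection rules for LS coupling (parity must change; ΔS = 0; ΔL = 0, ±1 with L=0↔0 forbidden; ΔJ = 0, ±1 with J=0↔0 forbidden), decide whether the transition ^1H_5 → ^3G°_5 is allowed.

forbidden

Reading off the term symbols: S 0→1, L 5→4, J 5→5, parity even→odd.
Parity must change: even → odd — ✓.
ΔS = 0: S: 0 → 1 — ✗.
ΔL = 0, ±1 (not L=0↔0): L: 5 → 4, ΔL = -1 — ✓.
ΔJ = 0, ±1 (not J=0↔0): J: 5 → 5, ΔJ = +0 — ✓.
Rule(s) violated: ΔS.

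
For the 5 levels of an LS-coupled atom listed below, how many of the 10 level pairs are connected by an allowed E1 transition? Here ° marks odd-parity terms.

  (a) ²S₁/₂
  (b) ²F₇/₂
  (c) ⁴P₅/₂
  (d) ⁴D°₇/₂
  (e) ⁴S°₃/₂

(a)–(b): forbidden (parity, ΔL, ΔJ).
(a)–(c): forbidden (parity, ΔS, ΔJ).
(a)–(d): forbidden (ΔS, ΔL, ΔJ).
(a)–(e): forbidden (ΔS, ΔL).
(b)–(c): forbidden (parity, ΔS, ΔL).
(b)–(d): forbidden (ΔS).
(b)–(e): forbidden (ΔS, ΔL, ΔJ).
(c)–(d): allowed.
(c)–(e): allowed.
(d)–(e): forbidden (parity, ΔL, ΔJ).
Allowed pairs: 2 of 10.

2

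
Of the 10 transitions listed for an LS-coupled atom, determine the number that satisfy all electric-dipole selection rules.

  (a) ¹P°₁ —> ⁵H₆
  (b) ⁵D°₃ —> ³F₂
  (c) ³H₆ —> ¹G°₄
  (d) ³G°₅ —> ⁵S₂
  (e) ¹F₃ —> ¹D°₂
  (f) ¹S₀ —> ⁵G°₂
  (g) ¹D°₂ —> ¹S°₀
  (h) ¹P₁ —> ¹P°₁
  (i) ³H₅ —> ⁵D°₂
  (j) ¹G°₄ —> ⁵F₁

2

(a) forbidden (ΔS, ΔL, ΔJ fail)
(b) forbidden (ΔS fails)
(c) forbidden (ΔS, ΔJ fail)
(d) forbidden (ΔS, ΔL, ΔJ fail)
(e) allowed
(f) forbidden (ΔS, ΔL, ΔJ fail)
(g) forbidden (parity, ΔL, ΔJ fail)
(h) allowed
(i) forbidden (ΔS, ΔL, ΔJ fail)
(j) forbidden (ΔS, ΔJ fail)
Total allowed: 2 of 10.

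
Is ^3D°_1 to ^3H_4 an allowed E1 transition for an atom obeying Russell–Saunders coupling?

forbidden

Parity must change: odd → even — ✓.
ΔS = 0: S: 1 → 1 — ✓.
ΔL = 0, ±1 (not L=0↔0): L: 2 → 5, ΔL = +3 — ✗.
ΔJ = 0, ±1 (not J=0↔0): J: 1 → 4, ΔJ = +3 — ✗.
Rule(s) violated: ΔL, ΔJ.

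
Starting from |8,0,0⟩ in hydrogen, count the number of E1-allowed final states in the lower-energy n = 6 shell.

E1 requires Δl = ±1, so l_f ∈ {-1, 1}; with 0 ≤ l_f ≤ n_f−1 = 5, the allowed l_f values are {1}.
For l_f = 1: m_f ∈ {m_i−1, m_i, m_i+1} ∩ [−1, 1] = {-1, 0, 1} → 3 states.
Total: 3.

3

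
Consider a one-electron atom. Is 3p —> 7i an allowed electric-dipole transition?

Δl = 6 − 1 = +5; the E1 rule Δl = ±1 is violated.
The transition is electric-dipole forbidden.

forbidden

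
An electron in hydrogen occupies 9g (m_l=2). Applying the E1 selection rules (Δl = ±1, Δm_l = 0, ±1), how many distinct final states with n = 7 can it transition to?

E1 requires Δl = ±1, so l_f ∈ {3, 5}; with 0 ≤ l_f ≤ n_f−1 = 6, the allowed l_f values are {3, 5}.
For l_f = 3: m_f ∈ {m_i−1, m_i, m_i+1} ∩ [−3, 3] = {1, 2, 3} → 3 states.
For l_f = 5: m_f ∈ {m_i−1, m_i, m_i+1} ∩ [−5, 5] = {1, 2, 3} → 3 states.
Total: 6.

6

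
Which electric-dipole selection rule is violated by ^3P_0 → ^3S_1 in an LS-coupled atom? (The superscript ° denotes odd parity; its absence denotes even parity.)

Initial level: S=1, L=1, J=0, parity even. Final level: S=1, L=0, J=1, parity even.
Parity must change: even → even — fails.
ΔS = 0: S: 1 → 1 — passes.
ΔL = 0, ±1 (not L=0↔0): L: 1 → 0, ΔL = -1 — passes.
ΔJ = 0, ±1 (not J=0↔0): J: 0 → 1, ΔJ = +1 — passes.

parity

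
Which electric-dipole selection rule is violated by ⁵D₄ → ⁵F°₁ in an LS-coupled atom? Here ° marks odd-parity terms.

Initial level: S=2, L=2, J=4, parity even. Final level: S=2, L=3, J=1, parity odd.
Parity must change: even → odd — satisfied.
ΔS = 0: S: 2 → 2 — satisfied.
ΔL = 0, ±1 (not L=0↔0): L: 2 → 3, ΔL = +1 — satisfied.
ΔJ = 0, ±1 (not J=0↔0): J: 4 → 1, ΔJ = -3 — violated.

the ΔJ = 0, ±1 rule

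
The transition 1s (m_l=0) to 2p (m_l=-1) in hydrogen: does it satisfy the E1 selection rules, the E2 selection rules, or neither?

E1

Δl = 1 − 0 = +1; l_i + l_f = 1.
Δm_l = -1.
E1 (Δl = ±1, |Δm_l| ≤ 1): satisfied.
E2 (Δl = 0,±2, l_i+l_f ≥ 2, |Δm_l| ≤ 2): not satisfied.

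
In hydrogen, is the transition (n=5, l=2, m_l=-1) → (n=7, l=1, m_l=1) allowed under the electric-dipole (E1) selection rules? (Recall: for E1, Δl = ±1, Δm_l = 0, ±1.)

forbidden

l: 2 → 1 (Δl = -1). Δl = ±1 ok.
Δm_l = 1 − (-1) = +2. E1 requires Δm_l = 0, ±1: fails.
The transition is electric-dipole forbidden.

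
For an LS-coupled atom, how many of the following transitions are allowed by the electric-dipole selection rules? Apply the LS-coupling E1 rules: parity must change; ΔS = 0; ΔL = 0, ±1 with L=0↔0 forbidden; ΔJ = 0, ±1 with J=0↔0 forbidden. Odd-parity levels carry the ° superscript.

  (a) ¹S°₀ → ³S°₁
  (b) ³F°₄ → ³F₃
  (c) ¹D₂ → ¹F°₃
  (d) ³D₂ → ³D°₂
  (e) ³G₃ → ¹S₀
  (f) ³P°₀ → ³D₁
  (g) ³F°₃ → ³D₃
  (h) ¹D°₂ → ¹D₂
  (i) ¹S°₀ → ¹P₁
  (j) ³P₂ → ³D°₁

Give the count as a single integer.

8

(a) forbidden (parity, ΔS, ΔL fail)
(b) allowed
(c) allowed
(d) allowed
(e) forbidden (parity, ΔS, ΔL, ΔJ fail)
(f) allowed
(g) allowed
(h) allowed
(i) allowed
(j) allowed
Total allowed: 8 of 10.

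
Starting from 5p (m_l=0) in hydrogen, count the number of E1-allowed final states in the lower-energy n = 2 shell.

1

E1 requires Δl = ±1, so l_f ∈ {0, 2}; with 0 ≤ l_f ≤ n_f−1 = 1, the allowed l_f values are {0}.
For l_f = 0: m_f ∈ {m_i−1, m_i, m_i+1} ∩ [−0, 0] = {0} → 1 state.
Total: 1.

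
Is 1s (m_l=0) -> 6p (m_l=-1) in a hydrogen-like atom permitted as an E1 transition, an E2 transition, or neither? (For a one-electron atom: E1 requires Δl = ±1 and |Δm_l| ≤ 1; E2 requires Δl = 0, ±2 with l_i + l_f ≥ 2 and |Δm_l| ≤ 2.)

E1

Δl = 1 − 0 = +1; l_i + l_f = 1.
Δm_l = -1.
E1 (Δl = ±1, |Δm_l| ≤ 1): satisfied.
E2 (Δl = 0,±2, l_i+l_f ≥ 2, |Δm_l| ≤ 2): not satisfied.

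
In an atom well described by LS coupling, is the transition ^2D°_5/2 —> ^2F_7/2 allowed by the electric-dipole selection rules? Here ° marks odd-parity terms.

allowed

Initial level: S=1/2, L=2, J=5/2, parity odd. Final level: S=1/2, L=3, J=7/2, parity even.
Parity must change: odd → even — ✓.
ΔS = 0: S: 1/2 → 1/2 — ✓.
ΔL = 0, ±1 (not L=0↔0): L: 2 → 3, ΔL = +1 — ✓.
ΔJ = 0, ±1 (not J=0↔0): J: 5/2 → 7/2, ΔJ = +1 — ✓.
All four E1 rules are satisfied.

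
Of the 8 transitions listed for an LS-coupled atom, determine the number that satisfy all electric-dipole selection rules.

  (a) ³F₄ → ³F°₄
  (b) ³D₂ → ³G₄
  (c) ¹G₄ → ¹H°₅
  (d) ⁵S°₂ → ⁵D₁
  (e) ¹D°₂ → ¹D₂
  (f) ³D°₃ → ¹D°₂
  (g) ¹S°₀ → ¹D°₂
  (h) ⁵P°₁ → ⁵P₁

(a) allowed
(b) forbidden (parity, ΔL, ΔJ fail)
(c) allowed
(d) forbidden (ΔL fails)
(e) allowed
(f) forbidden (parity, ΔS fail)
(g) forbidden (parity, ΔL, ΔJ fail)
(h) allowed
Total allowed: 4 of 8.

4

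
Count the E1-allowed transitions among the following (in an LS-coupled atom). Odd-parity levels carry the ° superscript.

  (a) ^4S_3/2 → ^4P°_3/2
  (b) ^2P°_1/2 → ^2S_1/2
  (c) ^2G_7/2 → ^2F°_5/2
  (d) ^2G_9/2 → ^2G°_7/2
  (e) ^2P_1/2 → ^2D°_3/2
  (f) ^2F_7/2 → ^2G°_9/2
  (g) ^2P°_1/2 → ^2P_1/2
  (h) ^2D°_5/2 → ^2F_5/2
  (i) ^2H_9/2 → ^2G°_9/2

(a) allowed
(b) allowed
(c) allowed
(d) allowed
(e) allowed
(f) allowed
(g) allowed
(h) allowed
(i) allowed
Total allowed: 9 of 9.

9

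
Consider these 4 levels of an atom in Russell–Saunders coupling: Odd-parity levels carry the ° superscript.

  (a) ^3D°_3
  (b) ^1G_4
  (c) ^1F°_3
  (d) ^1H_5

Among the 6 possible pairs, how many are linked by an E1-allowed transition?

(a)–(b): forbidden (ΔS, ΔL).
(a)–(c): forbidden (parity, ΔS).
(a)–(d): forbidden (ΔS, ΔL, ΔJ).
(b)–(c): allowed.
(b)–(d): forbidden (parity).
(c)–(d): forbidden (ΔL, ΔJ).
Allowed pairs: 1 of 6.

1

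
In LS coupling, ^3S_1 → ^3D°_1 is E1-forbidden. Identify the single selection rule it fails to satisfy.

Initial level: S=1, L=0, J=1, parity even. Final level: S=1, L=2, J=1, parity odd.
ΔL = 0, ±1 (not L=0↔0): L: 0 → 2, ΔL = +2 — fails.
ΔS = 0: S: 1 → 1 — passes.
Parity must change: even → odd — passes.
ΔJ = 0, ±1 (not J=0↔0): J: 1 → 1, ΔJ = +0 — passes.

the ΔL = 0, ±1 rule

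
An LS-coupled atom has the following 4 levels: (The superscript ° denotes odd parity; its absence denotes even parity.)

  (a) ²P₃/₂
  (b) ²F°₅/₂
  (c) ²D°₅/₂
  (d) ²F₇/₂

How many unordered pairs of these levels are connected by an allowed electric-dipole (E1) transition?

3

(a)–(b): forbidden (ΔL).
(a)–(c): allowed.
(a)–(d): forbidden (parity, ΔL, ΔJ).
(b)–(c): forbidden (parity).
(b)–(d): allowed.
(c)–(d): allowed.
Allowed pairs: 3 of 6.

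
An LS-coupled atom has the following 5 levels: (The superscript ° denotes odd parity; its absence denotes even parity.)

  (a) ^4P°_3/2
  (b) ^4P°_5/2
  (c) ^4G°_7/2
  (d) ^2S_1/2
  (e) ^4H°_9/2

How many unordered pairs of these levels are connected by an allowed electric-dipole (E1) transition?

0

(a)–(b): forbidden (parity).
(a)–(c): forbidden (parity, ΔL, ΔJ).
(a)–(d): forbidden (ΔS).
(a)–(e): forbidden (parity, ΔL, ΔJ).
(b)–(c): forbidden (parity, ΔL).
(b)–(d): forbidden (ΔS, ΔJ).
(b)–(e): forbidden (parity, ΔL, ΔJ).
(c)–(d): forbidden (ΔS, ΔL, ΔJ).
(c)–(e): forbidden (parity).
(d)–(e): forbidden (ΔS, ΔL, ΔJ).
Allowed pairs: 0 of 10.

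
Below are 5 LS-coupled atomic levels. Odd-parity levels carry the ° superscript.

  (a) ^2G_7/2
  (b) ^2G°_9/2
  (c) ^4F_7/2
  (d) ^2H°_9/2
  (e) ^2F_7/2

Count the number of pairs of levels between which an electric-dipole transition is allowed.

(a)–(b): allowed.
(a)–(c): forbidden (parity, ΔS).
(a)–(d): allowed.
(a)–(e): forbidden (parity).
(b)–(c): forbidden (ΔS).
(b)–(d): forbidden (parity).
(b)–(e): allowed.
(c)–(d): forbidden (ΔS, ΔL).
(c)–(e): forbidden (parity, ΔS).
(d)–(e): forbidden (ΔL).
Allowed pairs: 3 of 10.

3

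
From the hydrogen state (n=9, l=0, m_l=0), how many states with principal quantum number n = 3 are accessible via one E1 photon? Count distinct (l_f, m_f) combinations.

E1 requires Δl = ±1, so l_f ∈ {-1, 1}; with 0 ≤ l_f ≤ n_f−1 = 2, the allowed l_f values are {1}.
For l_f = 1: m_f ∈ {m_i−1, m_i, m_i+1} ∩ [−1, 1] = {-1, 0, 1} → 3 states.
Total: 3.

3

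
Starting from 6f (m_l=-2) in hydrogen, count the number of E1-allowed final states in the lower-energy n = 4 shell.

2

E1 requires Δl = ±1, so l_f ∈ {2, 4}; with 0 ≤ l_f ≤ n_f−1 = 3, the allowed l_f values are {2}.
For l_f = 2: m_f ∈ {m_i−1, m_i, m_i+1} ∩ [−2, 2] = {-2, -1} → 2 states.
Total: 2.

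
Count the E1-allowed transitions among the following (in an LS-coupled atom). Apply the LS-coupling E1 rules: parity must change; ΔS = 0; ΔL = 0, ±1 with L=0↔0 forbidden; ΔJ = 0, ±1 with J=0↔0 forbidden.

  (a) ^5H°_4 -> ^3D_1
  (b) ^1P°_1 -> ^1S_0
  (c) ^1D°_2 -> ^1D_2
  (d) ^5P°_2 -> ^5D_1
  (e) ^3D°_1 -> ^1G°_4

3

(a) forbidden (ΔS, ΔL, ΔJ fail)
(b) allowed
(c) allowed
(d) allowed
(e) forbidden (parity, ΔS, ΔL, ΔJ fail)
Total allowed: 3 of 5.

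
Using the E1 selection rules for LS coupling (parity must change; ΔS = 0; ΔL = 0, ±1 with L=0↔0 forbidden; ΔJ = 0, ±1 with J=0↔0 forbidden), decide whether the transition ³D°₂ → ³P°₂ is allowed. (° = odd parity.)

Reading off the term symbols: S 1→1, L 2→1, J 2→2, parity odd→odd.
Parity must change: odd → odd — fails.
ΔS = 0: S: 1 → 1 — passes.
ΔL = 0, ±1 (not L=0↔0): L: 2 → 1, ΔL = -1 — passes.
ΔJ = 0, ±1 (not J=0↔0): J: 2 → 2, ΔJ = +0 — passes.
Rule(s) violated: parity.

forbidden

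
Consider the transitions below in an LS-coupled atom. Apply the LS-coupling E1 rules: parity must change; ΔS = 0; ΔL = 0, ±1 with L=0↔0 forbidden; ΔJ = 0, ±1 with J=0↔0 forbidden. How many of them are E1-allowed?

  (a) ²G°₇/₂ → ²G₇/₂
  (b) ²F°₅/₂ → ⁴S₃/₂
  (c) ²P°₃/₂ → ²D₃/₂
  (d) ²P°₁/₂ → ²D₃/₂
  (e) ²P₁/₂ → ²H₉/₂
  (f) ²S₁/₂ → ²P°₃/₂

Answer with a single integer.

4

(a) allowed
(b) forbidden (ΔS, ΔL fail)
(c) allowed
(d) allowed
(e) forbidden (parity, ΔL, ΔJ fail)
(f) allowed
Total allowed: 4 of 6.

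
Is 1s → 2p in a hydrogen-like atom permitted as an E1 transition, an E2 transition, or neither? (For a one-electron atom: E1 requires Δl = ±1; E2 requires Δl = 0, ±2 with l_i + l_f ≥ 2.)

Δl = 1 − 0 = +1; l_i + l_f = 1.
E1 (Δl = ±1): satisfied.
E2 (Δl = 0,±2, l_i+l_f ≥ 2): not satisfied.

E1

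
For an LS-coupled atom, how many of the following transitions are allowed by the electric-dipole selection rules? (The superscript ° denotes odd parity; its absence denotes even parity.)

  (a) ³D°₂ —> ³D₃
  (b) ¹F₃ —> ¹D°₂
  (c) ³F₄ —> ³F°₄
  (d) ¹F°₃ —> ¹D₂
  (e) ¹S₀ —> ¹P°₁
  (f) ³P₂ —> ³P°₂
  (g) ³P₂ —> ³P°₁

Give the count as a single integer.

(a) allowed
(b) allowed
(c) allowed
(d) allowed
(e) allowed
(f) allowed
(g) allowed
Total allowed: 7 of 7.

7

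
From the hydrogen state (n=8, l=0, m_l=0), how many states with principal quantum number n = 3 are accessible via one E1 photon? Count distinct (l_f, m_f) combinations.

3

E1 requires Δl = ±1, so l_f ∈ {-1, 1}; with 0 ≤ l_f ≤ n_f−1 = 2, the allowed l_f values are {1}.
For l_f = 1: m_f ∈ {m_i−1, m_i, m_i+1} ∩ [−1, 1] = {-1, 0, 1} → 3 states.
Total: 3.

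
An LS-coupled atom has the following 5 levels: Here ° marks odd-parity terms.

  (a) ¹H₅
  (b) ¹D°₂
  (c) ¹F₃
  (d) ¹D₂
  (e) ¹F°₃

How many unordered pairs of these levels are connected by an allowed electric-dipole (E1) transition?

4

(a)–(b): forbidden (ΔL, ΔJ).
(a)–(c): forbidden (parity, ΔL, ΔJ).
(a)–(d): forbidden (parity, ΔL, ΔJ).
(a)–(e): forbidden (ΔL, ΔJ).
(b)–(c): allowed.
(b)–(d): allowed.
(b)–(e): forbidden (parity).
(c)–(d): forbidden (parity).
(c)–(e): allowed.
(d)–(e): allowed.
Allowed pairs: 4 of 10.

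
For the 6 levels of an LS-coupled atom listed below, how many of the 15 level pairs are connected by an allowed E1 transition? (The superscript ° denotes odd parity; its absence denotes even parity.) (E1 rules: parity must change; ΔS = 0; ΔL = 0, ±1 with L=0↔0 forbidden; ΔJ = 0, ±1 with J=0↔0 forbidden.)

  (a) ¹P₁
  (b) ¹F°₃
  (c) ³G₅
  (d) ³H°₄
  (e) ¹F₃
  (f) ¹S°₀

3

(a)–(b): forbidden (ΔL, ΔJ).
(a)–(c): forbidden (parity, ΔS, ΔL, ΔJ).
(a)–(d): forbidden (ΔS, ΔL, ΔJ).
(a)–(e): forbidden (parity, ΔL, ΔJ).
(a)–(f): allowed.
(b)–(c): forbidden (ΔS, ΔJ).
(b)–(d): forbidden (parity, ΔS, ΔL).
(b)–(e): allowed.
(b)–(f): forbidden (parity, ΔL, ΔJ).
(c)–(d): allowed.
(c)–(e): forbidden (parity, ΔS, ΔJ).
(c)–(f): forbidden (ΔS, ΔL, ΔJ).
(d)–(e): forbidden (ΔS, ΔL).
(d)–(f): forbidden (parity, ΔS, ΔL, ΔJ).
(e)–(f): forbidden (ΔL, ΔJ).
Allowed pairs: 3 of 15.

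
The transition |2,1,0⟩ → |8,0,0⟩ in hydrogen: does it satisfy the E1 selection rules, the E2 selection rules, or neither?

Δl = 0 − 1 = -1; l_i + l_f = 1.
Δm_l = +0.
E1 (Δl = ±1, |Δm_l| ≤ 1): satisfied.
E2 (Δl = 0,±2, l_i+l_f ≥ 2, |Δm_l| ≤ 2): not satisfied.

E1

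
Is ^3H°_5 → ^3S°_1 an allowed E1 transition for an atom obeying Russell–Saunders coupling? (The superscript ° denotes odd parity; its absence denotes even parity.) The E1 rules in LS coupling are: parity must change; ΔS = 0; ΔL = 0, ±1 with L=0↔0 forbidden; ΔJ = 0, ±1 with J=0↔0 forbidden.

Reading off the term symbols: S 1→1, L 5→0, J 5→1, parity odd→odd.
Parity must change: odd → odd — ✗.
ΔS = 0: S: 1 → 1 — ✓.
ΔL = 0, ±1 (not L=0↔0): L: 5 → 0, ΔL = -5 — ✗.
ΔJ = 0, ±1 (not J=0↔0): J: 5 → 1, ΔJ = -4 — ✗.
Rule(s) violated: parity, ΔL, ΔJ.

forbidden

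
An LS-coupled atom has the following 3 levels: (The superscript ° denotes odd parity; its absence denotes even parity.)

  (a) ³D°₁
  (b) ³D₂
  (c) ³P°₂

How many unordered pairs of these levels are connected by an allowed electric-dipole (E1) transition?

2

(a)–(b): allowed.
(a)–(c): forbidden (parity).
(b)–(c): allowed.
Allowed pairs: 2 of 3.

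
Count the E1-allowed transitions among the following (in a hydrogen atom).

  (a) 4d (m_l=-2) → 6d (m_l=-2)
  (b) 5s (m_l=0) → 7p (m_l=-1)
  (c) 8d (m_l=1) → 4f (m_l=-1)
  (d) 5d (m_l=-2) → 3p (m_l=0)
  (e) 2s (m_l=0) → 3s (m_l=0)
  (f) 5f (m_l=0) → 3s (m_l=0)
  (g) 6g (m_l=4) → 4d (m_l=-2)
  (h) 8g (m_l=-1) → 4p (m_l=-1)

(a) forbidden — Δl = +0 (E1 requires Δl = ±1)
(b) allowed
(c) forbidden — Δm_l = -2 (E1 requires Δm_l = 0, ±1)
(d) forbidden — Δm_l = +2 (E1 requires Δm_l = 0, ±1)
(e) forbidden — Δl = +0 (E1 requires Δl = ±1)
(f) forbidden — Δl = -3 (E1 requires Δl = ±1)
(g) forbidden — Δl = -2 (E1 requires Δl = ±1); Δm_l = -6 (E1 requires Δm_l = 0, ±1)
(h) forbidden — Δl = -3 (E1 requires Δl = ±1)
Total allowed: 1 of 8.

1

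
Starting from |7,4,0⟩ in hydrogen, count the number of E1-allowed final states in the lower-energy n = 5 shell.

3

E1 requires Δl = ±1, so l_f ∈ {3, 5}; with 0 ≤ l_f ≤ n_f−1 = 4, the allowed l_f values are {3}.
For l_f = 3: m_f ∈ {m_i−1, m_i, m_i+1} ∩ [−3, 3] = {-1, 0, 1} → 3 states.
Total: 3.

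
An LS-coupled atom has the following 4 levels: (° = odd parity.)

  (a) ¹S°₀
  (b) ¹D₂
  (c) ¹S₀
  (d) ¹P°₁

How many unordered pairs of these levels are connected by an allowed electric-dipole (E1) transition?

(a)–(b): forbidden (ΔL, ΔJ).
(a)–(c): forbidden (ΔL, ΔJ).
(a)–(d): forbidden (parity).
(b)–(c): forbidden (parity, ΔL, ΔJ).
(b)–(d): allowed.
(c)–(d): allowed.
Allowed pairs: 2 of 6.

2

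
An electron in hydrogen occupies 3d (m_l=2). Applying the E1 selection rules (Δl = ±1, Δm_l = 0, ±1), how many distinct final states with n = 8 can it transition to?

E1 requires Δl = ±1, so l_f ∈ {1, 3}; with 0 ≤ l_f ≤ n_f−1 = 7, the allowed l_f values are {1, 3}.
For l_f = 1: m_f ∈ {m_i−1, m_i, m_i+1} ∩ [−1, 1] = {1} → 1 state.
For l_f = 3: m_f ∈ {m_i−1, m_i, m_i+1} ∩ [−3, 3] = {1, 2, 3} → 3 states.
Total: 4.

4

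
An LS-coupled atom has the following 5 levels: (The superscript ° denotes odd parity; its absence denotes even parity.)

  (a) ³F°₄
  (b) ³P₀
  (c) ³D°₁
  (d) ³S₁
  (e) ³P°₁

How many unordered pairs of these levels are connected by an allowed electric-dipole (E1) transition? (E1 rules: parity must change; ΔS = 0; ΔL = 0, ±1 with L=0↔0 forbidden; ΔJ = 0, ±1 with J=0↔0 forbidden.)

3

(a)–(b): forbidden (ΔL, ΔJ).
(a)–(c): forbidden (parity, ΔJ).
(a)–(d): forbidden (ΔL, ΔJ).
(a)–(e): forbidden (parity, ΔL, ΔJ).
(b)–(c): allowed.
(b)–(d): forbidden (parity).
(b)–(e): allowed.
(c)–(d): forbidden (ΔL).
(c)–(e): forbidden (parity).
(d)–(e): allowed.
Allowed pairs: 3 of 10.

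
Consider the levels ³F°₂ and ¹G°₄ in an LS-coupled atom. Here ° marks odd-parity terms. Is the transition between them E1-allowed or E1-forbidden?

forbidden

Reading off the term symbols: S 1→0, L 3→4, J 2→4, parity odd→odd.
Parity must change: odd → odd — fails.
ΔS = 0: S: 1 → 0 — fails.
ΔL = 0, ±1 (not L=0↔0): L: 3 → 4, ΔL = +1 — passes.
ΔJ = 0, ±1 (not J=0↔0): J: 2 → 4, ΔJ = +2 — fails.
Rule(s) violated: parity, ΔS, ΔJ.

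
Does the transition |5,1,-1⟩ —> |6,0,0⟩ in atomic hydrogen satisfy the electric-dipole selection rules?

Δl = 0 − 1 = -1; the E1 rule Δl = ±1 is ok.
m_l: -1 → 0 (Δm_l = +1). |Δm_l| ≤ 1 ok.
All E1 selection rules are satisfied.

allowed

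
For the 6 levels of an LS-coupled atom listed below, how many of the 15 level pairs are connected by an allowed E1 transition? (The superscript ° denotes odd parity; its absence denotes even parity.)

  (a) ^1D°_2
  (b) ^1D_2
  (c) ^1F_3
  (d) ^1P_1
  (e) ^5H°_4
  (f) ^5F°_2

(a)–(b): allowed.
(a)–(c): allowed.
(a)–(d): allowed.
(a)–(e): forbidden (parity, ΔS, ΔL, ΔJ).
(a)–(f): forbidden (parity, ΔS).
(b)–(c): forbidden (parity).
(b)–(d): forbidden (parity).
(b)–(e): forbidden (ΔS, ΔL, ΔJ).
(b)–(f): forbidden (ΔS).
(c)–(d): forbidden (parity, ΔL, ΔJ).
(c)–(e): forbidden (ΔS, ΔL).
(c)–(f): forbidden (ΔS).
(d)–(e): forbidden (ΔS, ΔL, ΔJ).
(d)–(f): forbidden (ΔS, ΔL).
(e)–(f): forbidden (parity, ΔL, ΔJ).
Allowed pairs: 3 of 15.

3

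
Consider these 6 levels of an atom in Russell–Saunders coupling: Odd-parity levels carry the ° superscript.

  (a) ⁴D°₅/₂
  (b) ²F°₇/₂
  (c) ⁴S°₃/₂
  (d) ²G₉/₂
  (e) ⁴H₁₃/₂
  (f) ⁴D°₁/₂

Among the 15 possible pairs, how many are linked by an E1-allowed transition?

1

(a)–(b): forbidden (parity, ΔS).
(a)–(c): forbidden (parity, ΔL).
(a)–(d): forbidden (ΔS, ΔL, ΔJ).
(a)–(e): forbidden (ΔL, ΔJ).
(a)–(f): forbidden (parity, ΔJ).
(b)–(c): forbidden (parity, ΔS, ΔL, ΔJ).
(b)–(d): allowed.
(b)–(e): forbidden (ΔS, ΔL, ΔJ).
(b)–(f): forbidden (parity, ΔS, ΔJ).
(c)–(d): forbidden (ΔS, ΔL, ΔJ).
(c)–(e): forbidden (ΔL, ΔJ).
(c)–(f): forbidden (parity, ΔL).
(d)–(e): forbidden (parity, ΔS, ΔJ).
(d)–(f): forbidden (ΔS, ΔL, ΔJ).
(e)–(f): forbidden (ΔL, ΔJ).
Allowed pairs: 1 of 15.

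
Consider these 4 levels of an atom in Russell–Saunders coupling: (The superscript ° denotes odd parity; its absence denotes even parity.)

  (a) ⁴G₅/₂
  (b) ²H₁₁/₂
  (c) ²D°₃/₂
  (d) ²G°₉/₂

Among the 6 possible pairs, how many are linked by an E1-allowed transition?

(a)–(b): forbidden (parity, ΔS, ΔJ).
(a)–(c): forbidden (ΔS, ΔL).
(a)–(d): forbidden (ΔS, ΔJ).
(b)–(c): forbidden (ΔL, ΔJ).
(b)–(d): allowed.
(c)–(d): forbidden (parity, ΔL, ΔJ).
Allowed pairs: 1 of 6.

1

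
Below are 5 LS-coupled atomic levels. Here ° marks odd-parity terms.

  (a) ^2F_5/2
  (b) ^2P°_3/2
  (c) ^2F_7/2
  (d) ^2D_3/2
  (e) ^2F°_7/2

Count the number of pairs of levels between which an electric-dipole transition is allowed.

3

(a)–(b): forbidden (ΔL).
(a)–(c): forbidden (parity).
(a)–(d): forbidden (parity).
(a)–(e): allowed.
(b)–(c): forbidden (ΔL, ΔJ).
(b)–(d): allowed.
(b)–(e): forbidden (parity, ΔL, ΔJ).
(c)–(d): forbidden (parity, ΔJ).
(c)–(e): allowed.
(d)–(e): forbidden (ΔJ).
Allowed pairs: 3 of 10.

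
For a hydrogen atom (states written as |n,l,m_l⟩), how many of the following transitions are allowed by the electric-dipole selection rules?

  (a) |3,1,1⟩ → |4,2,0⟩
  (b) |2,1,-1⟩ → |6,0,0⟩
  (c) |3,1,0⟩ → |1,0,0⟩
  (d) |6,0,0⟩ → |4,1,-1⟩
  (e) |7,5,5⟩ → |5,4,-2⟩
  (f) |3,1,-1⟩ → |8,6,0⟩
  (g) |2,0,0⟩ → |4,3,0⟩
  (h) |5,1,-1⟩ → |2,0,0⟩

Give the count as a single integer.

5

(a) allowed
(b) allowed
(c) allowed
(d) allowed
(e) forbidden — Δm_l = -7 (E1 requires Δm_l = 0, ±1)
(f) forbidden — Δl = +5 (E1 requires Δl = ±1)
(g) forbidden — Δl = +3 (E1 requires Δl = ±1)
(h) allowed
Total allowed: 5 of 8.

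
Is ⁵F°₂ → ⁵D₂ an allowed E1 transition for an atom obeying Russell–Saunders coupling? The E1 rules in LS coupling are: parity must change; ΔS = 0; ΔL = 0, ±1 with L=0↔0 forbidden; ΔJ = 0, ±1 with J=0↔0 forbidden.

Reading off the term symbols: S 2→2, L 3→2, J 2→2, parity odd→even.
Parity must change: odd → even — satisfied.
ΔS = 0: S: 2 → 2 — satisfied.
ΔL = 0, ±1 (not L=0↔0): L: 3 → 2, ΔL = -1 — satisfied.
ΔJ = 0, ±1 (not J=0↔0): J: 2 → 2, ΔJ = +0 — satisfied.
All four E1 rules are satisfied.

allowed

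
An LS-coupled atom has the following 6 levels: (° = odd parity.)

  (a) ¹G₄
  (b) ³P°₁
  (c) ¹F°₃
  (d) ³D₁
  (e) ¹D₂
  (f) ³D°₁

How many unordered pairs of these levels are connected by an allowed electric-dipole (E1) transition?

4

(a)–(b): forbidden (ΔS, ΔL, ΔJ).
(a)–(c): allowed.
(a)–(d): forbidden (parity, ΔS, ΔL, ΔJ).
(a)–(e): forbidden (parity, ΔL, ΔJ).
(a)–(f): forbidden (ΔS, ΔL, ΔJ).
(b)–(c): forbidden (parity, ΔS, ΔL, ΔJ).
(b)–(d): allowed.
(b)–(e): forbidden (ΔS).
(b)–(f): forbidden (parity).
(c)–(d): forbidden (ΔS, ΔJ).
(c)–(e): allowed.
(c)–(f): forbidden (parity, ΔS, ΔJ).
(d)–(e): forbidden (parity, ΔS).
(d)–(f): allowed.
(e)–(f): forbidden (ΔS).
Allowed pairs: 4 of 15.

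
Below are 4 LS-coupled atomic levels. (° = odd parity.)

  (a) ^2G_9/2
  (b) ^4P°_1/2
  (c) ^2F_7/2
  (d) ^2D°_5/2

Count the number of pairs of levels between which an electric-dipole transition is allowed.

(a)–(b): forbidden (ΔS, ΔL, ΔJ).
(a)–(c): forbidden (parity).
(a)–(d): forbidden (ΔL, ΔJ).
(b)–(c): forbidden (ΔS, ΔL, ΔJ).
(b)–(d): forbidden (parity, ΔS, ΔJ).
(c)–(d): allowed.
Allowed pairs: 1 of 6.

1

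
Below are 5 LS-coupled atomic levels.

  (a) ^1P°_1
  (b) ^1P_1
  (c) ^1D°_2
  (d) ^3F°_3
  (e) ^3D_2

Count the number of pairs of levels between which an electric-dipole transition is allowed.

(a)–(b): allowed.
(a)–(c): forbidden (parity).
(a)–(d): forbidden (parity, ΔS, ΔL, ΔJ).
(a)–(e): forbidden (ΔS).
(b)–(c): allowed.
(b)–(d): forbidden (ΔS, ΔL, ΔJ).
(b)–(e): forbidden (parity, ΔS).
(c)–(d): forbidden (parity, ΔS).
(c)–(e): forbidden (ΔS).
(d)–(e): allowed.
Allowed pairs: 3 of 10.

3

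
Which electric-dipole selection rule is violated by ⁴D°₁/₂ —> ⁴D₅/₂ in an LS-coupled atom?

ΔS = 0: S: 3/2 → 3/2 — ok.
Parity must change: odd → even — ok.
ΔJ = 0, ±1 (not J=0↔0): J: 1/2 → 5/2, ΔJ = +2 — fails.
ΔL = 0, ±1 (not L=0↔0): L: 2 → 2, ΔL = +0 — ok.

the ΔJ = 0, ±1 rule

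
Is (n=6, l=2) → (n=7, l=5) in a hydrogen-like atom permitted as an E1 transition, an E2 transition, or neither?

neither

Δl = 5 − 2 = +3; l_i + l_f = 7.
E1 (Δl = ±1): not satisfied.
E2 (Δl = 0,±2, l_i+l_f ≥ 2): not satisfied.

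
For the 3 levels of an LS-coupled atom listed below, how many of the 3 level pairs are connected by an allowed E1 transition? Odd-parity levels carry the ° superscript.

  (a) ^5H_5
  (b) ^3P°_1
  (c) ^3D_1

(a)–(b): forbidden (ΔS, ΔL, ΔJ).
(a)–(c): forbidden (parity, ΔS, ΔL, ΔJ).
(b)–(c): allowed.
Allowed pairs: 1 of 3.

1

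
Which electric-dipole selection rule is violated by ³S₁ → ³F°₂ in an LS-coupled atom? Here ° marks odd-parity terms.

Parity must change: even → odd — ✓.
ΔS = 0: S: 1 → 1 — ✓.
ΔL = 0, ±1 (not L=0↔0): L: 0 → 3, ΔL = +3 — ✗.
ΔJ = 0, ±1 (not J=0↔0): J: 1 → 2, ΔJ = +1 — ✓.

the ΔL = 0, ±1 rule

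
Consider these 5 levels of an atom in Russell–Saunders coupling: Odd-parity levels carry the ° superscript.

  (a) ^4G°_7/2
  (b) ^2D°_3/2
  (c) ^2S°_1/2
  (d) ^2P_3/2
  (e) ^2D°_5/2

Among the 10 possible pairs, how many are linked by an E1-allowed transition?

(a)–(b): forbidden (parity, ΔS, ΔL, ΔJ).
(a)–(c): forbidden (parity, ΔS, ΔL, ΔJ).
(a)–(d): forbidden (ΔS, ΔL, ΔJ).
(a)–(e): forbidden (parity, ΔS, ΔL).
(b)–(c): forbidden (parity, ΔL).
(b)–(d): allowed.
(b)–(e): forbidden (parity).
(c)–(d): allowed.
(c)–(e): forbidden (parity, ΔL, ΔJ).
(d)–(e): allowed.
Allowed pairs: 3 of 10.

3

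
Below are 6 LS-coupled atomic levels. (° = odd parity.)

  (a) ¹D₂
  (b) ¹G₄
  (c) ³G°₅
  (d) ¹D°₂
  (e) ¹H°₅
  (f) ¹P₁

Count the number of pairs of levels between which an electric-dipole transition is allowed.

(a)–(b): forbidden (parity, ΔL, ΔJ).
(a)–(c): forbidden (ΔS, ΔL, ΔJ).
(a)–(d): allowed.
(a)–(e): forbidden (ΔL, ΔJ).
(a)–(f): forbidden (parity).
(b)–(c): forbidden (ΔS).
(b)–(d): forbidden (ΔL, ΔJ).
(b)–(e): allowed.
(b)–(f): forbidden (parity, ΔL, ΔJ).
(c)–(d): forbidden (parity, ΔS, ΔL, ΔJ).
(c)–(e): forbidden (parity, ΔS).
(c)–(f): forbidden (ΔS, ΔL, ΔJ).
(d)–(e): forbidden (parity, ΔL, ΔJ).
(d)–(f): allowed.
(e)–(f): forbidden (ΔL, ΔJ).
Allowed pairs: 3 of 15.

3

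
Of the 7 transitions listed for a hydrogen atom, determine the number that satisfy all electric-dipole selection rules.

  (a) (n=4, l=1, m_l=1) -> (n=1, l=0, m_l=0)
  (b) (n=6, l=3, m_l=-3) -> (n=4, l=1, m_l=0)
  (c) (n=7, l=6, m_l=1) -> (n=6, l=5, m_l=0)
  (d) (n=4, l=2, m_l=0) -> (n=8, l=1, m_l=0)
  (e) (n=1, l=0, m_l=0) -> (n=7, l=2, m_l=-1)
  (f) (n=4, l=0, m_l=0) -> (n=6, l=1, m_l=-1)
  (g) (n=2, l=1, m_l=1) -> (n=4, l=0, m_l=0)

5

(a) allowed
(b) forbidden — Δl = -2 (E1 requires Δl = ±1); Δm_l = +3 (E1 requires Δm_l = 0, ±1)
(c) allowed
(d) allowed
(e) forbidden — Δl = +2 (E1 requires Δl = ±1)
(f) allowed
(g) allowed
Total allowed: 5 of 7.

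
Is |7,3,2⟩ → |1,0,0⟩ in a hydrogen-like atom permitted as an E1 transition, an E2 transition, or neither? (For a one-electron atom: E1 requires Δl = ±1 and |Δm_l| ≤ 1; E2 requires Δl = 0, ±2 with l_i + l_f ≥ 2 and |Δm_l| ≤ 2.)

neither

Δl = 0 − 3 = -3; l_i + l_f = 3.
Δm_l = -2.
E1 (Δl = ±1, |Δm_l| ≤ 1): not satisfied.
E2 (Δl = 0,±2, l_i+l_f ≥ 2, |Δm_l| ≤ 2): not satisfied.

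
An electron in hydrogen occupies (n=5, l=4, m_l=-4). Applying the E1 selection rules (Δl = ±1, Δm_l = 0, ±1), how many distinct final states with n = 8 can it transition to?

4

E1 requires Δl = ±1, so l_f ∈ {3, 5}; with 0 ≤ l_f ≤ n_f−1 = 7, the allowed l_f values are {3, 5}.
For l_f = 3: m_f ∈ {m_i−1, m_i, m_i+1} ∩ [−3, 3] = {-3} → 1 state.
For l_f = 5: m_f ∈ {m_i−1, m_i, m_i+1} ∩ [−5, 5] = {-5, -4, -3} → 3 states.
Total: 4.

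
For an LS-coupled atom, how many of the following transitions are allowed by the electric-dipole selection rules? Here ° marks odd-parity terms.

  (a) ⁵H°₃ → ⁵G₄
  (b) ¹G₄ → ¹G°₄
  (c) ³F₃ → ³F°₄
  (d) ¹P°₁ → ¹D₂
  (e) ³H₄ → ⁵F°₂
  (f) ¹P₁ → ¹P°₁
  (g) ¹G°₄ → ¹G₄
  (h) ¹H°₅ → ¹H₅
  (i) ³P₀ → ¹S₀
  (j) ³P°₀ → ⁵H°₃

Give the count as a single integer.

7

(a) allowed
(b) allowed
(c) allowed
(d) allowed
(e) forbidden (ΔS, ΔL, ΔJ fail)
(f) allowed
(g) allowed
(h) allowed
(i) forbidden (parity, ΔS, ΔJ fail)
(j) forbidden (parity, ΔS, ΔL, ΔJ fail)
Total allowed: 7 of 10.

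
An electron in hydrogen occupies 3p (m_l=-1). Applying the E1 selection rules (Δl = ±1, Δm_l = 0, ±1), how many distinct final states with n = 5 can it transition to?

E1 requires Δl = ±1, so l_f ∈ {0, 2}; with 0 ≤ l_f ≤ n_f−1 = 4, the allowed l_f values are {0, 2}.
For l_f = 0: m_f ∈ {m_i−1, m_i, m_i+1} ∩ [−0, 0] = {0} → 1 state.
For l_f = 2: m_f ∈ {m_i−1, m_i, m_i+1} ∩ [−2, 2] = {-2, -1, 0} → 3 states.
Total: 4.

4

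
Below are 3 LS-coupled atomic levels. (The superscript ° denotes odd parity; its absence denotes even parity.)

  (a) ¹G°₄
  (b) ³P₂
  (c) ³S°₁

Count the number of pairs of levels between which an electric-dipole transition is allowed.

(a)–(b): forbidden (ΔS, ΔL, ΔJ).
(a)–(c): forbidden (parity, ΔS, ΔL, ΔJ).
(b)–(c): allowed.
Allowed pairs: 1 of 3.

1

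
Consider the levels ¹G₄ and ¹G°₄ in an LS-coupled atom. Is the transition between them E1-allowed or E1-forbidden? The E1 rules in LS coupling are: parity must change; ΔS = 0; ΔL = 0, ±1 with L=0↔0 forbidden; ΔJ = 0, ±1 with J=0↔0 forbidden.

allowed

Reading off the term symbols: S 0→0, L 4→4, J 4→4, parity even→odd.
Parity must change: even → odd — passes.
ΔL = 0, ±1 (not L=0↔0): L: 4 → 4, ΔL = +0 — passes.
ΔS = 0: S: 0 → 0 — passes.
ΔJ = 0, ±1 (not J=0↔0): J: 4 → 4, ΔJ = +0 — passes.
All four E1 rules are satisfied.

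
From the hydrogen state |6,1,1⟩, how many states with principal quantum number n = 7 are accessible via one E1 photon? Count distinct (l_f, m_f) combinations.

4

E1 requires Δl = ±1, so l_f ∈ {0, 2}; with 0 ≤ l_f ≤ n_f−1 = 6, the allowed l_f values are {0, 2}.
For l_f = 0: m_f ∈ {m_i−1, m_i, m_i+1} ∩ [−0, 0] = {0} → 1 state.
For l_f = 2: m_f ∈ {m_i−1, m_i, m_i+1} ∩ [−2, 2] = {0, 1, 2} → 3 states.
Total: 4.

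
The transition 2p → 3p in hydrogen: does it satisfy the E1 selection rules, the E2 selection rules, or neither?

Δl = 1 − 1 = +0; l_i + l_f = 2.
E1 (Δl = ±1): not satisfied.
E2 (Δl = 0,±2, l_i+l_f ≥ 2): satisfied.

E2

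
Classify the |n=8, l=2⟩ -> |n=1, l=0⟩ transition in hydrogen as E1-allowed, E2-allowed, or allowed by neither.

E2

Δl = 0 − 2 = -2; l_i + l_f = 2.
E1 (Δl = ±1): not satisfied.
E2 (Δl = 0,±2, l_i+l_f ≥ 2): satisfied.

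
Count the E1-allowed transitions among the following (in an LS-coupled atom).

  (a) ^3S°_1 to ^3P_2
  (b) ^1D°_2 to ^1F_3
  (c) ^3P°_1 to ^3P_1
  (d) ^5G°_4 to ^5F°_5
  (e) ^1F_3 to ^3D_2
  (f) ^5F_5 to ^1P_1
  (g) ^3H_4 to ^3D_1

3

(a) allowed
(b) allowed
(c) allowed
(d) forbidden (parity fails)
(e) forbidden (parity, ΔS fail)
(f) forbidden (parity, ΔS, ΔL, ΔJ fail)
(g) forbidden (parity, ΔL, ΔJ fail)
Total allowed: 3 of 7.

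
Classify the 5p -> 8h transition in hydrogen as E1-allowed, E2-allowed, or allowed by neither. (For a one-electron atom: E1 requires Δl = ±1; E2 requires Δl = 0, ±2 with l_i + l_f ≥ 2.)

neither

Δl = 5 − 1 = +4; l_i + l_f = 6.
E1 (Δl = ±1): not satisfied.
E2 (Δl = 0,±2, l_i+l_f ≥ 2): not satisfied.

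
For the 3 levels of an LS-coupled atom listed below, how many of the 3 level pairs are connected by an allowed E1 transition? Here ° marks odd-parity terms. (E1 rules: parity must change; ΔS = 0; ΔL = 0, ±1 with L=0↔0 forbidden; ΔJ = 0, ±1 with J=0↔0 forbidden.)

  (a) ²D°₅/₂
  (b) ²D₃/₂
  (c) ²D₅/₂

(a)–(b): allowed.
(a)–(c): allowed.
(b)–(c): forbidden (parity).
Allowed pairs: 2 of 3.

2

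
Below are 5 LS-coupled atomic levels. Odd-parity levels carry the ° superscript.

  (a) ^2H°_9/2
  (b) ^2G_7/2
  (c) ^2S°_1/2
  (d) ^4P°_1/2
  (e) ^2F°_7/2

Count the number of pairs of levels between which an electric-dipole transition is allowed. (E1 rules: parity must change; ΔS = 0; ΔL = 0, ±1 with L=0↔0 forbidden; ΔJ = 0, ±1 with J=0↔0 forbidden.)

(a)–(b): allowed.
(a)–(c): forbidden (parity, ΔL, ΔJ).
(a)–(d): forbidden (parity, ΔS, ΔL, ΔJ).
(a)–(e): forbidden (parity, ΔL).
(b)–(c): forbidden (ΔL, ΔJ).
(b)–(d): forbidden (ΔS, ΔL, ΔJ).
(b)–(e): allowed.
(c)–(d): forbidden (parity, ΔS).
(c)–(e): forbidden (parity, ΔL, ΔJ).
(d)–(e): forbidden (parity, ΔS, ΔL, ΔJ).
Allowed pairs: 2 of 10.

2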